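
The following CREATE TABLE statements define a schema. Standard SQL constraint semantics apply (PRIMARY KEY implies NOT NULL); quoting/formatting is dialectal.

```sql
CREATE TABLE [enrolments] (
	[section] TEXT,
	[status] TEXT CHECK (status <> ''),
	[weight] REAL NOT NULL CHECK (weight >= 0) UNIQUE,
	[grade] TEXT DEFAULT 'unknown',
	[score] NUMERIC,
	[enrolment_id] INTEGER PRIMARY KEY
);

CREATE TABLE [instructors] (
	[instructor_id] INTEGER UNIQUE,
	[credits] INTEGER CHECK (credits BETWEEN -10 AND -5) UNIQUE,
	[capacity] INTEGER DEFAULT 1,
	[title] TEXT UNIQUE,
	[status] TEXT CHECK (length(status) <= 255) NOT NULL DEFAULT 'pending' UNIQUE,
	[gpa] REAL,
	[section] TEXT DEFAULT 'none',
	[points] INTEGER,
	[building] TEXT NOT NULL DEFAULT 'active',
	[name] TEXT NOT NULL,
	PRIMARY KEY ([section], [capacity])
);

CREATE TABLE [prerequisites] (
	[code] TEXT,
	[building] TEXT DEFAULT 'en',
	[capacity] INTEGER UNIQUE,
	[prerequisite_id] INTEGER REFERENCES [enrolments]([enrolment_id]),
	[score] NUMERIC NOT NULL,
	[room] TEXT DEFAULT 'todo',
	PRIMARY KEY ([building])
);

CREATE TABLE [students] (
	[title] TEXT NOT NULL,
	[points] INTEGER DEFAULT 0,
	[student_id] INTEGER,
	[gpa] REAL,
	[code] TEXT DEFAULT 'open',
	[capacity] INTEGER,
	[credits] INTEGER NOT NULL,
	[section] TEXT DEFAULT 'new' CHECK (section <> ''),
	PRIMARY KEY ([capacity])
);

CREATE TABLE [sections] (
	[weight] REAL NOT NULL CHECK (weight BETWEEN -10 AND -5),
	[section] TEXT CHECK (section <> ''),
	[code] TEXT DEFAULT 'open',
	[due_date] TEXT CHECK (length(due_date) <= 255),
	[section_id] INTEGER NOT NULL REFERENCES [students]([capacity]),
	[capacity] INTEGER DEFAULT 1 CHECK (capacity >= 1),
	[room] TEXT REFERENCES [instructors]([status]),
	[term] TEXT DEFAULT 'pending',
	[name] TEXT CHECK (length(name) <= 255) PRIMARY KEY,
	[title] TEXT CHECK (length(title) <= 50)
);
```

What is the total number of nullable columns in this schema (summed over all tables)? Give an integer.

25

enrolments: 4 nullable (section, status, grade, score — PK (enrolment_id) and explicit NOT NULL columns excluded).
instructors: 5 nullable (instructor_id, credits, title, gpa, points — PK (section, capacity) and explicit NOT NULL columns excluded).
prerequisites: 4 nullable (code, capacity, prerequisite_id, room — PK (building) and explicit NOT NULL columns excluded).
students: 5 nullable (points, student_id, gpa, code, section — PK (capacity) and explicit NOT NULL columns excluded).
sections: 7 nullable (section, code, due_date, capacity, room, term, title — PK (name) and explicit NOT NULL columns excluded).
Total: 4 + 5 + 4 + 5 + 7 = 25.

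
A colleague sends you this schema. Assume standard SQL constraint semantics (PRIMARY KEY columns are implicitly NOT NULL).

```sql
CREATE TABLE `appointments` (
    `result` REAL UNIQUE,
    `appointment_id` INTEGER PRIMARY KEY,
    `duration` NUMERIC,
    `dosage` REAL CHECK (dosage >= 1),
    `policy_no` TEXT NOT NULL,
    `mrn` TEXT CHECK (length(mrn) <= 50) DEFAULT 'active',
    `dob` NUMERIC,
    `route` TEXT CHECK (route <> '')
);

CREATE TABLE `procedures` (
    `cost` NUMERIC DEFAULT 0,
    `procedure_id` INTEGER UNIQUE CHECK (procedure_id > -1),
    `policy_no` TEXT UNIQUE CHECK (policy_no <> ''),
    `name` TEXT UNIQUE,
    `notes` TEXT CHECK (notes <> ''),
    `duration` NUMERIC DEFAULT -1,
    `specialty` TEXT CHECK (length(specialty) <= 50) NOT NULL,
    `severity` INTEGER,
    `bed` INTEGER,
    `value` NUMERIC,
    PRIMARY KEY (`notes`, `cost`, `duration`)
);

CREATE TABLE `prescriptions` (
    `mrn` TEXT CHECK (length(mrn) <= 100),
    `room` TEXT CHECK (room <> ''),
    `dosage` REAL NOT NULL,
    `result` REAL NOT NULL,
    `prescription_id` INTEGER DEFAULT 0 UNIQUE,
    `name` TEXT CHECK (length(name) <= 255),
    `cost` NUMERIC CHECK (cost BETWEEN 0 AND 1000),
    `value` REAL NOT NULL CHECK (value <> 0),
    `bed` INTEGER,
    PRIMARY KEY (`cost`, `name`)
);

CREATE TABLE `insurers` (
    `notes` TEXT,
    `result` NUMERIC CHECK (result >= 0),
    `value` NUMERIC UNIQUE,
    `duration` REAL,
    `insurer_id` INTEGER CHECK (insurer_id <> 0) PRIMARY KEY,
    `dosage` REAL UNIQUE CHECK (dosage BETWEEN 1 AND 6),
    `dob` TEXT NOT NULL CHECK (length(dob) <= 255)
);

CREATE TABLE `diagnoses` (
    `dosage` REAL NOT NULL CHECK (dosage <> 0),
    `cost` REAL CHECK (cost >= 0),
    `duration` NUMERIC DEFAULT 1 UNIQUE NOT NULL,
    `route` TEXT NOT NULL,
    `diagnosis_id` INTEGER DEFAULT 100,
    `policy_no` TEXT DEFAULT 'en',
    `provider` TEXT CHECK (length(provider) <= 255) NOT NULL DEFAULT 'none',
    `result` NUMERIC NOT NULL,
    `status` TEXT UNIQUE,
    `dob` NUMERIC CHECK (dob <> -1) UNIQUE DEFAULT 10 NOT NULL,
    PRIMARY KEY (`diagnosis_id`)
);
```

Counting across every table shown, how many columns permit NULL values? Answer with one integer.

appointments: 6 nullable (result, duration, dosage, mrn, dob, route — PK (appointment_id) and explicit NOT NULL columns excluded).
procedures: 6 nullable (procedure_id, policy_no, name, severity, bed, value — PK (notes, cost, duration) and explicit NOT NULL columns excluded).
prescriptions: 4 nullable (mrn, room, prescription_id, bed — PK (cost, name) and explicit NOT NULL columns excluded).
insurers: 5 nullable (notes, result, value, duration, dosage — PK (insurer_id) and explicit NOT NULL columns excluded).
diagnoses: 3 nullable (cost, policy_no, status — PK (diagnosis_id) and explicit NOT NULL columns excluded).
Total: 6 + 6 + 4 + 5 + 3 = 24.

24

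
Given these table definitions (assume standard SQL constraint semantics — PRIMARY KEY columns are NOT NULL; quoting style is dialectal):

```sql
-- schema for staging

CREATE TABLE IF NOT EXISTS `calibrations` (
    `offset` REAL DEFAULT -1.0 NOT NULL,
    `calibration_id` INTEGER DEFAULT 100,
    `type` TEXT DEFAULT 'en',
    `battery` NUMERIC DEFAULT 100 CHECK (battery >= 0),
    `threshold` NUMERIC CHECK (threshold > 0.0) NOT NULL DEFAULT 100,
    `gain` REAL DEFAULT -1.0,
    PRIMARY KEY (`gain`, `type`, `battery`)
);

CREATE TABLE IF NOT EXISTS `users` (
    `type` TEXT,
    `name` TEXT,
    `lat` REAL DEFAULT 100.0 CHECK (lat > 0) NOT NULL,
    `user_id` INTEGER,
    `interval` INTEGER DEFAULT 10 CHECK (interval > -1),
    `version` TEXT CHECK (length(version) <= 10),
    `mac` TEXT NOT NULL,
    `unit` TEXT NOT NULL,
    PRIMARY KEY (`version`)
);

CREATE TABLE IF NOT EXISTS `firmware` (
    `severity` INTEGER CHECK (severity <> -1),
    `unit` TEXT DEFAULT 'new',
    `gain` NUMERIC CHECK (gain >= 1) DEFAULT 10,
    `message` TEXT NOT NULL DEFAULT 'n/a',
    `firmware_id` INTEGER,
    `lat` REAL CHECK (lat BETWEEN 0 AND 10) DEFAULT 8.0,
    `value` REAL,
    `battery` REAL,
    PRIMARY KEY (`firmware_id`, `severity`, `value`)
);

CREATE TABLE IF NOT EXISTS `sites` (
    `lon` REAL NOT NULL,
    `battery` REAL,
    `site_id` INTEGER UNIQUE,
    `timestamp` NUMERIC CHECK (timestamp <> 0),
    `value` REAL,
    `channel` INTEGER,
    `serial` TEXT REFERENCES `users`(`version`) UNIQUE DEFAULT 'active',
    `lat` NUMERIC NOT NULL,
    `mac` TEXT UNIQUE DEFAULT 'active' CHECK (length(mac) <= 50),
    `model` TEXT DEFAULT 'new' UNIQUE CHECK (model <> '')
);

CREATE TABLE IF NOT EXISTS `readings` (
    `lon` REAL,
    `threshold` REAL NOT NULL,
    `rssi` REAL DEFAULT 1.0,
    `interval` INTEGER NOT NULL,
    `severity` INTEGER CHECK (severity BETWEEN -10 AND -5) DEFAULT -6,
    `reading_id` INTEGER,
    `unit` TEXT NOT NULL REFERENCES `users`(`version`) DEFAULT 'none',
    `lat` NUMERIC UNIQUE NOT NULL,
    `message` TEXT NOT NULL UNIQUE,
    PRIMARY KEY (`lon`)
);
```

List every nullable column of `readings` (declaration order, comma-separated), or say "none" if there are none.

- lon: part of the PRIMARY KEY, which implies NOT NULL → not nullable.
- threshold: declared NOT NULL → not nullable.
- rssi: DEFAULT only fills an omitted column; an explicit NULL is still allowed → nullable.
- interval: declared NOT NULL → not nullable.
- severity: CHECK does not forbid NULL (a CHECK constraint passes when its expression is NULL) → nullable.
- reading_id: no NOT NULL constraint applies → nullable.
- unit: declared NOT NULL → not nullable.
- lat: declared NOT NULL → not nullable.
- message: declared NOT NULL → not nullable.

rssi, severity, reading_id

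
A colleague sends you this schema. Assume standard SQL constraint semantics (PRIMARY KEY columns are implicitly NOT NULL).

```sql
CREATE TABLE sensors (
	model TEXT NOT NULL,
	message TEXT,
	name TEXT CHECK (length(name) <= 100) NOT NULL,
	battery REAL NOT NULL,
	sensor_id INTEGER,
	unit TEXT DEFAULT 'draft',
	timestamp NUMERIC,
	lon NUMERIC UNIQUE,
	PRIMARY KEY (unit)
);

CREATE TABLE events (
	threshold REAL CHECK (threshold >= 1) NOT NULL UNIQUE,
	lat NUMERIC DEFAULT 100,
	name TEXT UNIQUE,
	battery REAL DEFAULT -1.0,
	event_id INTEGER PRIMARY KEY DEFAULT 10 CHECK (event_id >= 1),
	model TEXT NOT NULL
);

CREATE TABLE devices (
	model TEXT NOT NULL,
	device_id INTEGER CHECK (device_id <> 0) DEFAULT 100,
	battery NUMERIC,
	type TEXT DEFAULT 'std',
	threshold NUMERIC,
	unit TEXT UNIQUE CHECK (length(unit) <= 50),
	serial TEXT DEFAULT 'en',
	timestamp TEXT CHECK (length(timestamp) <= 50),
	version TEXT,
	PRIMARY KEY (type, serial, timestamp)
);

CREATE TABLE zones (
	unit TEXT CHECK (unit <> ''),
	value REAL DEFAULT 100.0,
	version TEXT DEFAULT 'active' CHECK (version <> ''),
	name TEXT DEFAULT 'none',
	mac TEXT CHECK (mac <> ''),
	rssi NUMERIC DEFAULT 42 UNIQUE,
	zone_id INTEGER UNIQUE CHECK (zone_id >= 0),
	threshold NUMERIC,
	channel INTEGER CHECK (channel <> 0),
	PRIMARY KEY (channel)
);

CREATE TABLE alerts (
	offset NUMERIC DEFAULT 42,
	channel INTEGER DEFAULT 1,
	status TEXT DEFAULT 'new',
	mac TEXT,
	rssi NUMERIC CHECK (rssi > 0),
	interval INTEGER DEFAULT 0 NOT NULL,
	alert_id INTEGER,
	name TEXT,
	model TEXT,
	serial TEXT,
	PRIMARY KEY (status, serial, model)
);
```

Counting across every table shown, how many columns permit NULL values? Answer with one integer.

sensors: 4 nullable (message, sensor_id, timestamp, lon — PK (unit) and explicit NOT NULL columns excluded).
events: 3 nullable (lat, name, battery — PK (event_id) and explicit NOT NULL columns excluded).
devices: 5 nullable (device_id, battery, threshold, unit, version — PK (type, serial, timestamp) and explicit NOT NULL columns excluded).
zones: 8 nullable (unit, value, version, name, mac, rssi, zone_id, threshold — PK (channel) and explicit NOT NULL columns excluded).
alerts: 6 nullable (offset, channel, mac, rssi, alert_id, name — PK (status, serial, model) and explicit NOT NULL columns excluded).
Total: 4 + 3 + 5 + 8 + 6 = 26.

26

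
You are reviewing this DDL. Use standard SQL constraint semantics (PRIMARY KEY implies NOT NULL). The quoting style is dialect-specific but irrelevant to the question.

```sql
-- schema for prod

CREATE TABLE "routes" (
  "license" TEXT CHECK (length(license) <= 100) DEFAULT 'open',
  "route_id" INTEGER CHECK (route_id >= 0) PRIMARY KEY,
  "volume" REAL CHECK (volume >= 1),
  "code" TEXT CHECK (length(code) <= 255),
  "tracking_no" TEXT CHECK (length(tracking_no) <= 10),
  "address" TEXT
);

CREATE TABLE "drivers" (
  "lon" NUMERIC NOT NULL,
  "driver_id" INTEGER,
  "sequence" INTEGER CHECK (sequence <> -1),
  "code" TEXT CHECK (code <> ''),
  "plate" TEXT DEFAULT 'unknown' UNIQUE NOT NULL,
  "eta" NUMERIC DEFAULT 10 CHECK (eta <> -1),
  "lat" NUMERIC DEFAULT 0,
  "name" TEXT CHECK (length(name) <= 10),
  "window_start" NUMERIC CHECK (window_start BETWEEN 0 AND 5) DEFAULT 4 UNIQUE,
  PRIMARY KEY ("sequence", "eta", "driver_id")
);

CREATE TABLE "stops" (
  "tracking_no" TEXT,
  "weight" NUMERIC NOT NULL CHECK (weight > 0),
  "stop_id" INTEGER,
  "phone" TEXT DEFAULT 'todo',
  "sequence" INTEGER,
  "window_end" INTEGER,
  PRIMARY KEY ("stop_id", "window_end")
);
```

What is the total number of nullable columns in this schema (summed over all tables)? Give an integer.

12

routes: 5 nullable (license, volume, code, tracking_no, address — PK (route_id) and explicit NOT NULL columns excluded).
drivers: 4 nullable (code, lat, name, window_start — PK (sequence, eta, driver_id) and explicit NOT NULL columns excluded).
stops: 3 nullable (tracking_no, phone, sequence — PK (stop_id, window_end) and explicit NOT NULL columns excluded).
Total: 5 + 4 + 3 = 12.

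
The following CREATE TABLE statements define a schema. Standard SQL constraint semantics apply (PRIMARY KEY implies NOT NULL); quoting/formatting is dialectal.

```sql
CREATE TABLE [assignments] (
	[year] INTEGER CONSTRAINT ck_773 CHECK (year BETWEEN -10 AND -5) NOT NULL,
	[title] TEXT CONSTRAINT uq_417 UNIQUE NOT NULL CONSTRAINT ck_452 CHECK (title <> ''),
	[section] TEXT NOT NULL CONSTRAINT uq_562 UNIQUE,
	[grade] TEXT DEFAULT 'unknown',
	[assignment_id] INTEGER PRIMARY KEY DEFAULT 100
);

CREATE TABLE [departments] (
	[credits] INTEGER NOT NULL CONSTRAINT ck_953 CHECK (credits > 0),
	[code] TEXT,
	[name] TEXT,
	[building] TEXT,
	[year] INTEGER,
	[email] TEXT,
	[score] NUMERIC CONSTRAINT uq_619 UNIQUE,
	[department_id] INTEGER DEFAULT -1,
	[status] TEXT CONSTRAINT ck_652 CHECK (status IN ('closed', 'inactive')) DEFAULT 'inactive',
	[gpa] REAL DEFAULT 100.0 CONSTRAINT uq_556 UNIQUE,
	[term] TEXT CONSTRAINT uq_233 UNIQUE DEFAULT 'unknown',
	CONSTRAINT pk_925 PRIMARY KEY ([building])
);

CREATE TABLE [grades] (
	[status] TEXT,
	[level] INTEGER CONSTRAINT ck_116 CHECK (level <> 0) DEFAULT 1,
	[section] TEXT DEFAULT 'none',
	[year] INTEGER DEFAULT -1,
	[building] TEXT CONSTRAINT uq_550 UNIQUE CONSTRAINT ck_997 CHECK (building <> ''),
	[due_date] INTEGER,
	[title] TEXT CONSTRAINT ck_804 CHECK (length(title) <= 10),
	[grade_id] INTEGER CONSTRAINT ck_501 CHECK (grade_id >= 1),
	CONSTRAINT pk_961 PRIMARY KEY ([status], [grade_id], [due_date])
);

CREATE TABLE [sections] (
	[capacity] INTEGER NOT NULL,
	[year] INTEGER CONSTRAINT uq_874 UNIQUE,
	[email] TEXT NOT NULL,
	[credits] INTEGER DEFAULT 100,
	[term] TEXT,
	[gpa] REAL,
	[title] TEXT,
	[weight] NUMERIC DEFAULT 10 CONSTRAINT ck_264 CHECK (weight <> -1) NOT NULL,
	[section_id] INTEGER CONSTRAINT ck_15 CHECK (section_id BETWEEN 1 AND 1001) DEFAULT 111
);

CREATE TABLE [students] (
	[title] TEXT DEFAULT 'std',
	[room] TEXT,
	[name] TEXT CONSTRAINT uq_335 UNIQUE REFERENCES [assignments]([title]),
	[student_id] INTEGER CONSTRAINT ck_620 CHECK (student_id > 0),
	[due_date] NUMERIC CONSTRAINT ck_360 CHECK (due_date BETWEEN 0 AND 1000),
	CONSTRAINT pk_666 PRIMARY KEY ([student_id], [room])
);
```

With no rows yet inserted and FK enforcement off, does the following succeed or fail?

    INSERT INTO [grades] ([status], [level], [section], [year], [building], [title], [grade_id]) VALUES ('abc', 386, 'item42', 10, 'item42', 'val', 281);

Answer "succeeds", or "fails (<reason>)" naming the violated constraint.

due_date is omitted from the column list and has no DEFAULT, so it would receive NULL.
But due_date is part of the PRIMARY KEY (implied NOT NULL).

fails (NOT NULL on due_date)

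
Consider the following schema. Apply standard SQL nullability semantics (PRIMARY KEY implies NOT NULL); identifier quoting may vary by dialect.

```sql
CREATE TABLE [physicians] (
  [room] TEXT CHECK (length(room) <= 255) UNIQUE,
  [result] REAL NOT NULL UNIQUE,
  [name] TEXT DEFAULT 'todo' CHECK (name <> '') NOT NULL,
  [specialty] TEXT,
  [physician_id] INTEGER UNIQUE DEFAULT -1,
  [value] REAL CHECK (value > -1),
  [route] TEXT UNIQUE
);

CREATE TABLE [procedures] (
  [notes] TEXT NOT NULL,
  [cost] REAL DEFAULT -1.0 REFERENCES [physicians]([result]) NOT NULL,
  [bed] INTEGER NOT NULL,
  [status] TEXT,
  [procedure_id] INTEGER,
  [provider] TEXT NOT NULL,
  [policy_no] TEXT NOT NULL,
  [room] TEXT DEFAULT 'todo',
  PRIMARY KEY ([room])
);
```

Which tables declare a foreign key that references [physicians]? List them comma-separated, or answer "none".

- procedures.cost references physicians(result).

procedures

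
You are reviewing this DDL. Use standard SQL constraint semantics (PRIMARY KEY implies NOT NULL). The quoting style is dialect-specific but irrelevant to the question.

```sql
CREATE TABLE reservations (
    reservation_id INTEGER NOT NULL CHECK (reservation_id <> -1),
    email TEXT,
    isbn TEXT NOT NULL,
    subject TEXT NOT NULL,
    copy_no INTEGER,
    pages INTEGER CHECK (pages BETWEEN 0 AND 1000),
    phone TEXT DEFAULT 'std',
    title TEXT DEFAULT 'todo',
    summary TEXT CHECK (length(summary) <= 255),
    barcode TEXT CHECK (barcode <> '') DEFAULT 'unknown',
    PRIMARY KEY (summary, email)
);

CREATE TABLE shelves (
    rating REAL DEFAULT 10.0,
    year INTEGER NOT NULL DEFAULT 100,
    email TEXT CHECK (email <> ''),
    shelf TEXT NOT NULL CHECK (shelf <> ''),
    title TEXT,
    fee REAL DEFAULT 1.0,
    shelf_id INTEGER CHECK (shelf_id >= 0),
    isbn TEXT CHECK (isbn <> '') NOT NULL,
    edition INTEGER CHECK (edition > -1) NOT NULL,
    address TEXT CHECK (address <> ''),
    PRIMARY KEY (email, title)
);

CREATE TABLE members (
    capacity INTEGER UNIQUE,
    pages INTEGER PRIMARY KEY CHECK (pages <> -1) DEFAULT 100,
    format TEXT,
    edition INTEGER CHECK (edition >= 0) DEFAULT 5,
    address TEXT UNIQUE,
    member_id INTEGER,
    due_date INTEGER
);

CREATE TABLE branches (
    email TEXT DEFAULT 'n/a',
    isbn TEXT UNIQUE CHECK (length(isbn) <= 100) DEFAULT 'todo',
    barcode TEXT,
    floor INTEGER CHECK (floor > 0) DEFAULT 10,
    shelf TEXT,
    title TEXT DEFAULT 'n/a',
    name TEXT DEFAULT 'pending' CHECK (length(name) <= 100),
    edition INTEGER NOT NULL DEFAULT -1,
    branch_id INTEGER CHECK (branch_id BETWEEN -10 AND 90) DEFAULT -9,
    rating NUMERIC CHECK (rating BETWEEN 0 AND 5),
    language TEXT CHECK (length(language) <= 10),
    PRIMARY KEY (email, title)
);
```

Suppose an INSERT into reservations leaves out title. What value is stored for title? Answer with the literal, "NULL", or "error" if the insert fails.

'todo'

title has an explicit DEFAULT 'todo'.
When the column is omitted from an INSERT, that default is used.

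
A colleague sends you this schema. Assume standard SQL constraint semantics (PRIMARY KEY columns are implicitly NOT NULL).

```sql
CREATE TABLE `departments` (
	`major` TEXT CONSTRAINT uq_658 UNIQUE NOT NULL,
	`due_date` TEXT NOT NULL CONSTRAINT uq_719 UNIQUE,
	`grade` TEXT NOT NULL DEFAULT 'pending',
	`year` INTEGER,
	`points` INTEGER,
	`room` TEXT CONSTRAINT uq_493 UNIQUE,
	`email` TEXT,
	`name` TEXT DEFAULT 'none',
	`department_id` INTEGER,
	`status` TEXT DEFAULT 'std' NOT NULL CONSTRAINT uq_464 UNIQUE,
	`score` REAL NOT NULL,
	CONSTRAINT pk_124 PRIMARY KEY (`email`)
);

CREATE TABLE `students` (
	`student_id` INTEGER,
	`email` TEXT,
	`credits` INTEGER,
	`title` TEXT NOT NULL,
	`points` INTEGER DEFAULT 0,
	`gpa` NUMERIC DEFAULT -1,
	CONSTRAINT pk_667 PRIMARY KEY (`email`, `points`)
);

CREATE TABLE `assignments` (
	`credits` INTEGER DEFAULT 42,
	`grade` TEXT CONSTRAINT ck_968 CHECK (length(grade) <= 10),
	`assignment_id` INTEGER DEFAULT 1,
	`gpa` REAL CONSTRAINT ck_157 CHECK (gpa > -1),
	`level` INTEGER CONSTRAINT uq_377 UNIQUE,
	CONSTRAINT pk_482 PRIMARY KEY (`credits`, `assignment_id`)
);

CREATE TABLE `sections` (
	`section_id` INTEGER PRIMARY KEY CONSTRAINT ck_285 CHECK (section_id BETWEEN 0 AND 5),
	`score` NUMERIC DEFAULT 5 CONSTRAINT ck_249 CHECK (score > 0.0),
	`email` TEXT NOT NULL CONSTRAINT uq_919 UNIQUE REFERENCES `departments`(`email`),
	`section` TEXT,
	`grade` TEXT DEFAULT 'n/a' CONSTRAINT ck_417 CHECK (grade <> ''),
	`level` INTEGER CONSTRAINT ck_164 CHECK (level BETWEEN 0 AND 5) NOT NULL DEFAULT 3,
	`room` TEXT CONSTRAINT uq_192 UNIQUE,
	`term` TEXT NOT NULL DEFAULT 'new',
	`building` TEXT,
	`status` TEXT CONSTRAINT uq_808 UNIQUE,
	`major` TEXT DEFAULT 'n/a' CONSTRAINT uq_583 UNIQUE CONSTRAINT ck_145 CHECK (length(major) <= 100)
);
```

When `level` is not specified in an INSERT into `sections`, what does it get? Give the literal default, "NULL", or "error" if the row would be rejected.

3

level has an explicit DEFAULT 3.
When the column is omitted from an INSERT, that default is used.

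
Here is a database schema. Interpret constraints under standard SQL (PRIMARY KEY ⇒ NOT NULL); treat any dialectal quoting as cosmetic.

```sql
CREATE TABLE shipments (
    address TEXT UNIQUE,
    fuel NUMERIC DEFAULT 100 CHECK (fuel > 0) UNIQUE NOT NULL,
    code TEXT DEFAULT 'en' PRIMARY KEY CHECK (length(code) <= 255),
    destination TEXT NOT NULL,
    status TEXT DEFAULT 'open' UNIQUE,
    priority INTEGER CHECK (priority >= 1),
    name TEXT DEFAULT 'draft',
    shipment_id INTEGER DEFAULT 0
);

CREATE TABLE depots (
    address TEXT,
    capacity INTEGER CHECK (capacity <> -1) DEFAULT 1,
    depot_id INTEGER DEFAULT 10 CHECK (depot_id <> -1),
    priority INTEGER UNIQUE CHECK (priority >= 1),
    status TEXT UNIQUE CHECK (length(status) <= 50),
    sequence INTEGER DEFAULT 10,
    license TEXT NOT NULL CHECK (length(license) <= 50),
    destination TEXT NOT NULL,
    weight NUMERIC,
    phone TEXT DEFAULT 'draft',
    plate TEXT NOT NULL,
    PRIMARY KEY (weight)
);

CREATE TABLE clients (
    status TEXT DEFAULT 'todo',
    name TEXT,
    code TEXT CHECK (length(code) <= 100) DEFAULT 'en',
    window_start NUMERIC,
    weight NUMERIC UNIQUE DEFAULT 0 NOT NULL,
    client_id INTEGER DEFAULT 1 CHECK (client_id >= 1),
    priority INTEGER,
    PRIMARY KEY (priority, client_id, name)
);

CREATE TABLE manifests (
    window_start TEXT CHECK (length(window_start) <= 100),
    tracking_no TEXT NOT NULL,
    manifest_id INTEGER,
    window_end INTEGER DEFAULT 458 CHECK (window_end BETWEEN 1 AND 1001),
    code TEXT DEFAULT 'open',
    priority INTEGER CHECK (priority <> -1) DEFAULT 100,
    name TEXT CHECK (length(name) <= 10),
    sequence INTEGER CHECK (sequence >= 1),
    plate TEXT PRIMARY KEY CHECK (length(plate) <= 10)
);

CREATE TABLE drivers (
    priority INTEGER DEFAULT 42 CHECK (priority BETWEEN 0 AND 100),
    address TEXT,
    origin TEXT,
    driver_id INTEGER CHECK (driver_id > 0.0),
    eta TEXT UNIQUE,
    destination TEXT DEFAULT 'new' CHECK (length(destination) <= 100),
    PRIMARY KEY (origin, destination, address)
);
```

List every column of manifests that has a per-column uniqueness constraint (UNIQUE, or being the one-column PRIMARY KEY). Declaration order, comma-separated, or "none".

- window_start: no UNIQUE or single-column PK constraint.
- tracking_no: no UNIQUE or single-column PK constraint.
- manifest_id: no UNIQUE or single-column PK constraint.
- window_end: no UNIQUE or single-column PK constraint.
- code: no UNIQUE or single-column PK constraint.
- priority: no UNIQUE or single-column PK constraint.
- name: no UNIQUE or single-column PK constraint.
- sequence: no UNIQUE or single-column PK constraint.
- plate: single-column PRIMARY KEY → unique.

plate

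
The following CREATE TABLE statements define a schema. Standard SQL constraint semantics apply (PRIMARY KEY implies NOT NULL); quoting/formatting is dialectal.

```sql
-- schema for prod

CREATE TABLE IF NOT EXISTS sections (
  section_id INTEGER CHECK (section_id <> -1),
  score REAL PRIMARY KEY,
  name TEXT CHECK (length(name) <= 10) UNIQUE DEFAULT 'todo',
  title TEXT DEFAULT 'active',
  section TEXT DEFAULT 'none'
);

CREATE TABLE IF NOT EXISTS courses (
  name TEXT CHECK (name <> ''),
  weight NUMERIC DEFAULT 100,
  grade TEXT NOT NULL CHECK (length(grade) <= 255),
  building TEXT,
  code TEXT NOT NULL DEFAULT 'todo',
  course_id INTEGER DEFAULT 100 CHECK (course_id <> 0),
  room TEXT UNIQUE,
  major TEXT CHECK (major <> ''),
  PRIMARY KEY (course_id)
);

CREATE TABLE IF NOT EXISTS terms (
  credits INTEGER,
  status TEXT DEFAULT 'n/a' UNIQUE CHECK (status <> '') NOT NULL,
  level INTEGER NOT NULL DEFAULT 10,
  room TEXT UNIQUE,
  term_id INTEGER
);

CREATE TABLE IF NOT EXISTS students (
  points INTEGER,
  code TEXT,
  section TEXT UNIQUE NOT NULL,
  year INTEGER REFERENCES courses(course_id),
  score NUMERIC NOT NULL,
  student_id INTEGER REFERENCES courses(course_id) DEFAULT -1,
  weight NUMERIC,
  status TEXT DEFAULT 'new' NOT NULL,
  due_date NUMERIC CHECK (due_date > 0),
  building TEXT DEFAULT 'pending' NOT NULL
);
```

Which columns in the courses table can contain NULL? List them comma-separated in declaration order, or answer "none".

name, weight, building, room, major

- name: CHECK does not forbid NULL (a CHECK constraint passes when its expression is NULL) → nullable.
- weight: DEFAULT only fills an omitted column; an explicit NULL is still allowed → nullable.
- grade: declared NOT NULL → not nullable.
- building: no NOT NULL constraint applies → nullable.
- code: declared NOT NULL → not nullable.
- course_id: part of the PRIMARY KEY, which implies NOT NULL → not nullable.
- room: UNIQUE does not imply NOT NULL → nullable.
- major: CHECK does not forbid NULL (a CHECK constraint passes when its expression is NULL) → nullable.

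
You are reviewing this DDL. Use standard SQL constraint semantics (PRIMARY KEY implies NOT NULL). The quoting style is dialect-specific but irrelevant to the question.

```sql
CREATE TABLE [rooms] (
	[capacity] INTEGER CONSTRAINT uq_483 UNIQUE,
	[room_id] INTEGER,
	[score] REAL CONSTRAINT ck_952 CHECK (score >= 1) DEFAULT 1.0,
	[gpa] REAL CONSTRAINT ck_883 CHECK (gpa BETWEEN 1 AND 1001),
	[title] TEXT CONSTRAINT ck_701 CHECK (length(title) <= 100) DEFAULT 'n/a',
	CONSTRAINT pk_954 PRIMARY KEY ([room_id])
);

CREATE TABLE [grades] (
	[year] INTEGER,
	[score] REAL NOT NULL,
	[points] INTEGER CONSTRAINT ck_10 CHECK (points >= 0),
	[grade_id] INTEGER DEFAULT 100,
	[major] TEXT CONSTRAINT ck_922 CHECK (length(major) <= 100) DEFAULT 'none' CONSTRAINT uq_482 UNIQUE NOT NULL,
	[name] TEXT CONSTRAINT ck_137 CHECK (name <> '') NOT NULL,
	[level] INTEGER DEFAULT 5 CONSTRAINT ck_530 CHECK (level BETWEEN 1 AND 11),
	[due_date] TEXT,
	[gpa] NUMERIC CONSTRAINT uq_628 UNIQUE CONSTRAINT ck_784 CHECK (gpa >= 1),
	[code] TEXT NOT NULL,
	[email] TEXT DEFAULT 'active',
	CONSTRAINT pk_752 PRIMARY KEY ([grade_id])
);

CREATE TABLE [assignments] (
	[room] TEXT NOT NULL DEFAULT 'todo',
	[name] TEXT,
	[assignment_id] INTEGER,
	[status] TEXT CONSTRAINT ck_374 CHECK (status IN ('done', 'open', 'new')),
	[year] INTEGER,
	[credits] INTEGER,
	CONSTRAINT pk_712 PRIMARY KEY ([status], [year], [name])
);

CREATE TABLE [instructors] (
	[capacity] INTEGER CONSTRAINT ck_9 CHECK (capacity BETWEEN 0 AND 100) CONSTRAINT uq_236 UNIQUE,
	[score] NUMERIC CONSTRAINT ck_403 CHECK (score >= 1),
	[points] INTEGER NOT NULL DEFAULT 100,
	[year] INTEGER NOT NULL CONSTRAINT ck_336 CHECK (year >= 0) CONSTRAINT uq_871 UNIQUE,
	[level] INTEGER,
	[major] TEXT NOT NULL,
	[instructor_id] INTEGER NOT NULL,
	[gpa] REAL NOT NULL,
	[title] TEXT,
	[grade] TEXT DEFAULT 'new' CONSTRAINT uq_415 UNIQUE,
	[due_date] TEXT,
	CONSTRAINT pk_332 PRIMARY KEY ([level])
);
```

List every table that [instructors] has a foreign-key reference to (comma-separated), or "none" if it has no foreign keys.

none

No column in instructors has a REFERENCES clause.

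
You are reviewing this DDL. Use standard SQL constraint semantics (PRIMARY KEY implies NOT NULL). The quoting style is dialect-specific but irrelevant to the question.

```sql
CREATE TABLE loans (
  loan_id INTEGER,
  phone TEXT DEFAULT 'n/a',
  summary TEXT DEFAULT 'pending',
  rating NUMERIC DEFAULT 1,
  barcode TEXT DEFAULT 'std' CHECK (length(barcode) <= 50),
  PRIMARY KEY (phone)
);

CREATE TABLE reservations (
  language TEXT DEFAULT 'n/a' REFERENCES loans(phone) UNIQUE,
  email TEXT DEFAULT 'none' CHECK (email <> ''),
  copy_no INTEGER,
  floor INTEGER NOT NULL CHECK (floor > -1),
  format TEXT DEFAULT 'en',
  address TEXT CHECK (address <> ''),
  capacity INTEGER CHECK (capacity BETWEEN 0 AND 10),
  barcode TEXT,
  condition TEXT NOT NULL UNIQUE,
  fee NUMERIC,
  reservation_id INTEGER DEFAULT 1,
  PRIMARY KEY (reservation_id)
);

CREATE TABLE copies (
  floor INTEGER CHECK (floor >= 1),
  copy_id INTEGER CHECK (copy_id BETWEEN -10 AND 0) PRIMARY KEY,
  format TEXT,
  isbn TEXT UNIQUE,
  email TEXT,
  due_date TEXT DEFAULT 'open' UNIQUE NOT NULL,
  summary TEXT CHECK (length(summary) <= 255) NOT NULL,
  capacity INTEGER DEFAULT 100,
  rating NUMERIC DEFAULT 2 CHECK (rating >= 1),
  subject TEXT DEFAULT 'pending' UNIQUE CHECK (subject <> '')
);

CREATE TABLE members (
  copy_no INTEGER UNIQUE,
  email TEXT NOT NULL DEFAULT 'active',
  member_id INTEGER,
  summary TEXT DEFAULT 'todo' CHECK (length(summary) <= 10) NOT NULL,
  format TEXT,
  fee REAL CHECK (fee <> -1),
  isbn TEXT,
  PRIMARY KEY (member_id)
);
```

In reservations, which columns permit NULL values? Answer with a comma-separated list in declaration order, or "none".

- language: a foreign key column may be NULL unless separately constrained → nullable.
- email: CHECK does not forbid NULL (a CHECK constraint passes when its expression is NULL) → nullable.
- copy_no: no NOT NULL constraint applies → nullable.
- floor: declared NOT NULL → not nullable.
- format: DEFAULT only fills an omitted column; an explicit NULL is still allowed → nullable.
- address: CHECK does not forbid NULL (a CHECK constraint passes when its expression is NULL) → nullable.
- capacity: CHECK does not forbid NULL (a CHECK constraint passes when its expression is NULL) → nullable.
- barcode: no NOT NULL constraint applies → nullable.
- condition: declared NOT NULL → not nullable.
- fee: no NOT NULL constraint applies → nullable.
- reservation_id: part of the PRIMARY KEY, which implies NOT NULL → not nullable.

language, email, copy_no, format, address, capacity, barcode, fee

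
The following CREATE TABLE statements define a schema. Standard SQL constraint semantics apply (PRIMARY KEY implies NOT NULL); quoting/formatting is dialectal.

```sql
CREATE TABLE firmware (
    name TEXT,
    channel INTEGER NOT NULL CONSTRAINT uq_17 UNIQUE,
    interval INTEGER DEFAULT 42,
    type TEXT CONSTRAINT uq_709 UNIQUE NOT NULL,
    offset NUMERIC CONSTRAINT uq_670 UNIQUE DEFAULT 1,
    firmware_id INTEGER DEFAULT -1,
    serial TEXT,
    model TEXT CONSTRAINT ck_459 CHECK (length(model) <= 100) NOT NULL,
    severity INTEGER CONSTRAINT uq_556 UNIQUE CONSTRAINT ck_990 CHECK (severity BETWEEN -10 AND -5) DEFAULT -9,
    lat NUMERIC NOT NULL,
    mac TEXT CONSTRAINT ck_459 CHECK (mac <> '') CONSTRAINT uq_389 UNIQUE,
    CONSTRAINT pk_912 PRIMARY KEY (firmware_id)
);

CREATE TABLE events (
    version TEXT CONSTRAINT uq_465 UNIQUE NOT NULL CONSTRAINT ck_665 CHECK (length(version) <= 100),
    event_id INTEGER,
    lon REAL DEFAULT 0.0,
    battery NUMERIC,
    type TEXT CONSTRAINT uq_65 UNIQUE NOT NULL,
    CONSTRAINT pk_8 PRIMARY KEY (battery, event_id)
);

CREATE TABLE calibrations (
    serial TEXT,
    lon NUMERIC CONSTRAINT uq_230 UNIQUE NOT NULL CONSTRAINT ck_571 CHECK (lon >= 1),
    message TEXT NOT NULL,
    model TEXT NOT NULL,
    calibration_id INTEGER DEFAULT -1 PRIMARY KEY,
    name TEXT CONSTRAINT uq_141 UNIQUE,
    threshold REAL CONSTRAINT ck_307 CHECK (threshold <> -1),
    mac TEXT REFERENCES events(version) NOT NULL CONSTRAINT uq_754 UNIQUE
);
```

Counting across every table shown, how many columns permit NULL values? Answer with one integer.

10

firmware: 6 nullable (name, interval, offset, serial, severity, mac — PK (firmware_id) and explicit NOT NULL columns excluded).
events: 1 nullable (lon — PK (battery, event_id) and explicit NOT NULL columns excluded).
calibrations: 3 nullable (serial, name, threshold — PK (calibration_id) and explicit NOT NULL columns excluded).
Total: 6 + 1 + 3 = 10.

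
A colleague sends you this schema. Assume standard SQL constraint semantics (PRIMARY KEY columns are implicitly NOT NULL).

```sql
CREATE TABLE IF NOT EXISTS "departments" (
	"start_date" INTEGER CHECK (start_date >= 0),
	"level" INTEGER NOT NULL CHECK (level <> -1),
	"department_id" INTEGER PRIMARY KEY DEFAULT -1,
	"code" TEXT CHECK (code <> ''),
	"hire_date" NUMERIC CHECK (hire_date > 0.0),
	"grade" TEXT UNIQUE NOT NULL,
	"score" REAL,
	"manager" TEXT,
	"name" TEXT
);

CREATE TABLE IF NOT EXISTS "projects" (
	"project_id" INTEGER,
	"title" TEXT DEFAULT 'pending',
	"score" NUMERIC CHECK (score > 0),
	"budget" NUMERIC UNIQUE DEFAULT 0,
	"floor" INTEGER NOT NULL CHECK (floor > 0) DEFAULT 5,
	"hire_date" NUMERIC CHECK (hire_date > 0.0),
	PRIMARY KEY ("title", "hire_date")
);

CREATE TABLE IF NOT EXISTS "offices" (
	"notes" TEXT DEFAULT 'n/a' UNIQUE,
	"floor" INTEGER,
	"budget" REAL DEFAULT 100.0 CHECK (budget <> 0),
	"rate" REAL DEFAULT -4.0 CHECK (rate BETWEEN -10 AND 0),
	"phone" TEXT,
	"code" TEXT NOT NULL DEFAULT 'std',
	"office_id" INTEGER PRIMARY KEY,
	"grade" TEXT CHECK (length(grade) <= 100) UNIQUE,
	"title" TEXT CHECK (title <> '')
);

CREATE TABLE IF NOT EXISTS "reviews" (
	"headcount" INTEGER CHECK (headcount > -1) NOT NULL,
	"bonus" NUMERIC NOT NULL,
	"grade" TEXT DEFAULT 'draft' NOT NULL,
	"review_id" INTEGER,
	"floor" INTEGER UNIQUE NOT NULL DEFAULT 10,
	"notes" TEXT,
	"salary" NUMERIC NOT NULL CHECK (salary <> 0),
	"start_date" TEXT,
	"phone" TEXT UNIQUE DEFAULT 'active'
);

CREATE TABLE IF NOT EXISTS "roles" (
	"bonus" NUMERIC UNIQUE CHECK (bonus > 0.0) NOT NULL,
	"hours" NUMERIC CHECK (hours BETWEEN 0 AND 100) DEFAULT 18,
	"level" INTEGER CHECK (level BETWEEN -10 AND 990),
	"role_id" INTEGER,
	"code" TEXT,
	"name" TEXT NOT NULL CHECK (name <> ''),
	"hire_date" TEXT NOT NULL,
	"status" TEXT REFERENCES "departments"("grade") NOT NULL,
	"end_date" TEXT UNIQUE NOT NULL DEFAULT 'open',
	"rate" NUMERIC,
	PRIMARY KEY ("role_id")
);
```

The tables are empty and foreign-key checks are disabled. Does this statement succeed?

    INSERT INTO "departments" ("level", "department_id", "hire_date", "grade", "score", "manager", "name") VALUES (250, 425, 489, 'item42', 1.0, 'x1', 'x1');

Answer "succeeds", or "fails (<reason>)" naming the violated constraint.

succeeds

NOT NULL columns: department_id is supplied; grade is supplied; level is supplied.
CHECK constraints: 250 satisfies (level <> -1); 489 satisfies (hire_date > 0.0).
No constraint is violated.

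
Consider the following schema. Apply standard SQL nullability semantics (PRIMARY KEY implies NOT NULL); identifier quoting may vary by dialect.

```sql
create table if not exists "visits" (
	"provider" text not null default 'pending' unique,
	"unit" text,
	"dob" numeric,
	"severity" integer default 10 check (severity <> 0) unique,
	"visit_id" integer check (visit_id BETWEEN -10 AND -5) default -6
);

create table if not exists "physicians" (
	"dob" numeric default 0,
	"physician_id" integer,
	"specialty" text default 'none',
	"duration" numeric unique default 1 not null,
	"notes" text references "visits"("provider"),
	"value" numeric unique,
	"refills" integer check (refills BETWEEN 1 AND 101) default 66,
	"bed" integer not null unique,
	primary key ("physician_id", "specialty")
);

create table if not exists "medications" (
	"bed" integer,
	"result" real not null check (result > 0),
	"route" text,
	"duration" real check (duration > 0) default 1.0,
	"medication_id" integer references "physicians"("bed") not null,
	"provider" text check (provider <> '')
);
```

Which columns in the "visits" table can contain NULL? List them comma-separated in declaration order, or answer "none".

unit, dob, severity, visit_id

- provider: declared NOT NULL → not nullable.
- unit: no NOT NULL constraint applies → nullable.
- dob: no NOT NULL constraint applies → nullable.
- severity: CHECK does not forbid NULL (a CHECK constraint passes when its expression is NULL) → nullable.
- visit_id: CHECK does not forbid NULL (a CHECK constraint passes when its expression is NULL) → nullable.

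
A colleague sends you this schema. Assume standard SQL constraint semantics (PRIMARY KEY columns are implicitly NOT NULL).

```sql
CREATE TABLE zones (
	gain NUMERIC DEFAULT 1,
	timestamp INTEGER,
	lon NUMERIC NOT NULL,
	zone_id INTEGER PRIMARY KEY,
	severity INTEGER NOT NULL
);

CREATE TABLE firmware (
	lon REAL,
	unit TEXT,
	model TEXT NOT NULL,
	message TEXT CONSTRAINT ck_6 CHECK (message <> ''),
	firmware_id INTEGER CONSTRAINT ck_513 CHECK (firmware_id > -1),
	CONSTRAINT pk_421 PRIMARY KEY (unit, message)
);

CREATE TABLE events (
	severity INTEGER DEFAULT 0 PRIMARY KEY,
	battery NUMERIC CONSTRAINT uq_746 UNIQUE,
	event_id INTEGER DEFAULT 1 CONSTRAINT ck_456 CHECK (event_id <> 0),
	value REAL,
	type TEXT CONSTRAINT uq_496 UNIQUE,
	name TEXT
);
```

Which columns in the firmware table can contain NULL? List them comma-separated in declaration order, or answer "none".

lon, firmware_id

- lon: no NOT NULL constraint applies → nullable.
- unit: part of the PRIMARY KEY, which implies NOT NULL → not nullable.
- model: declared NOT NULL → not nullable.
- message: part of the PRIMARY KEY, which implies NOT NULL → not nullable.
- firmware_id: CHECK does not forbid NULL (a CHECK constraint passes when its expression is NULL) → nullable.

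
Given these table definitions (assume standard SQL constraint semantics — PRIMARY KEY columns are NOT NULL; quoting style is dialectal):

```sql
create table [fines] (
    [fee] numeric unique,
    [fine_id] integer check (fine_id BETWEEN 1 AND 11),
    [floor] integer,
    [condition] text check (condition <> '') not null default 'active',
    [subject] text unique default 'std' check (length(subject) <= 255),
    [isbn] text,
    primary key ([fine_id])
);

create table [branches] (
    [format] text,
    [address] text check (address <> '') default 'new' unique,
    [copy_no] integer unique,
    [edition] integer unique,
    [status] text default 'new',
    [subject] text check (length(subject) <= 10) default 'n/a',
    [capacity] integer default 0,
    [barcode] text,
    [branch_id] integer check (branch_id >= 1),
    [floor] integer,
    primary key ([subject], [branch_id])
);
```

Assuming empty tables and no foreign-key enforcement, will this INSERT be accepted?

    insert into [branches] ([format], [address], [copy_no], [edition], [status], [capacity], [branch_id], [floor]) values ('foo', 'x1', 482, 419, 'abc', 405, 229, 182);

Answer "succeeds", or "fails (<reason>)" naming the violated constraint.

NOT NULL columns: branch_id is supplied; subject defaults to 'n/a'.
CHECK constraints: 'x1' satisfies (address <> ''); 229 satisfies (branch_id >= 1).
No constraint is violated.

succeeds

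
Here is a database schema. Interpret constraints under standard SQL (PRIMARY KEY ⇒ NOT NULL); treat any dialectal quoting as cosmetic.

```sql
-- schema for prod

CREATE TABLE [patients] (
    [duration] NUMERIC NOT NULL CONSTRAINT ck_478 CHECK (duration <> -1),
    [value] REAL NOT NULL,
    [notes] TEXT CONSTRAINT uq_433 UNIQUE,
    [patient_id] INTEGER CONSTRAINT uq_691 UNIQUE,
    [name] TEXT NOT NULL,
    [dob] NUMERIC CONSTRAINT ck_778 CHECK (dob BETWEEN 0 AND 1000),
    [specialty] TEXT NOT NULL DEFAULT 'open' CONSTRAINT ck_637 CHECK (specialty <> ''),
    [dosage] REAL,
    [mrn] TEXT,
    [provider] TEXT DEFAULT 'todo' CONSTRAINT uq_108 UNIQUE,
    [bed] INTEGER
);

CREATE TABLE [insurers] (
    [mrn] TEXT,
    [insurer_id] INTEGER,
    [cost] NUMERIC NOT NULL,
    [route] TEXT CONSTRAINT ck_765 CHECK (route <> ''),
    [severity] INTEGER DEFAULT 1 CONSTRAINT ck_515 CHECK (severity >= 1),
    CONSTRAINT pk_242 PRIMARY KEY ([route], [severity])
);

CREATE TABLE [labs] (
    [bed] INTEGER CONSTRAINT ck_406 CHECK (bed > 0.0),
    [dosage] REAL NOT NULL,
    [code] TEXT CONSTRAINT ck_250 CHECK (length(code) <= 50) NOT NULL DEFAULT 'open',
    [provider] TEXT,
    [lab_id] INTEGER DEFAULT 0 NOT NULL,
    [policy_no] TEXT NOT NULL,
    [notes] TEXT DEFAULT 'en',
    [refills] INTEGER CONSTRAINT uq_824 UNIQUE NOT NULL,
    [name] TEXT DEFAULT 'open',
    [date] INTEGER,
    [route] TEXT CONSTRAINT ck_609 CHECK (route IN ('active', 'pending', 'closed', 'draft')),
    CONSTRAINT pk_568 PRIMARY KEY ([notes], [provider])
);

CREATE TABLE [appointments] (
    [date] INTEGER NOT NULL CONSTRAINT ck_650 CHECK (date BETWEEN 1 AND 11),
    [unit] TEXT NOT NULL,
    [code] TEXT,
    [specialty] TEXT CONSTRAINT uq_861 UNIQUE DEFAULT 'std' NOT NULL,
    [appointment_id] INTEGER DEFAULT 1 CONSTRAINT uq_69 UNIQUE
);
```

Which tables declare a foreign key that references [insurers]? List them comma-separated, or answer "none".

No REFERENCES clause anywhere in the schema names insurers.

none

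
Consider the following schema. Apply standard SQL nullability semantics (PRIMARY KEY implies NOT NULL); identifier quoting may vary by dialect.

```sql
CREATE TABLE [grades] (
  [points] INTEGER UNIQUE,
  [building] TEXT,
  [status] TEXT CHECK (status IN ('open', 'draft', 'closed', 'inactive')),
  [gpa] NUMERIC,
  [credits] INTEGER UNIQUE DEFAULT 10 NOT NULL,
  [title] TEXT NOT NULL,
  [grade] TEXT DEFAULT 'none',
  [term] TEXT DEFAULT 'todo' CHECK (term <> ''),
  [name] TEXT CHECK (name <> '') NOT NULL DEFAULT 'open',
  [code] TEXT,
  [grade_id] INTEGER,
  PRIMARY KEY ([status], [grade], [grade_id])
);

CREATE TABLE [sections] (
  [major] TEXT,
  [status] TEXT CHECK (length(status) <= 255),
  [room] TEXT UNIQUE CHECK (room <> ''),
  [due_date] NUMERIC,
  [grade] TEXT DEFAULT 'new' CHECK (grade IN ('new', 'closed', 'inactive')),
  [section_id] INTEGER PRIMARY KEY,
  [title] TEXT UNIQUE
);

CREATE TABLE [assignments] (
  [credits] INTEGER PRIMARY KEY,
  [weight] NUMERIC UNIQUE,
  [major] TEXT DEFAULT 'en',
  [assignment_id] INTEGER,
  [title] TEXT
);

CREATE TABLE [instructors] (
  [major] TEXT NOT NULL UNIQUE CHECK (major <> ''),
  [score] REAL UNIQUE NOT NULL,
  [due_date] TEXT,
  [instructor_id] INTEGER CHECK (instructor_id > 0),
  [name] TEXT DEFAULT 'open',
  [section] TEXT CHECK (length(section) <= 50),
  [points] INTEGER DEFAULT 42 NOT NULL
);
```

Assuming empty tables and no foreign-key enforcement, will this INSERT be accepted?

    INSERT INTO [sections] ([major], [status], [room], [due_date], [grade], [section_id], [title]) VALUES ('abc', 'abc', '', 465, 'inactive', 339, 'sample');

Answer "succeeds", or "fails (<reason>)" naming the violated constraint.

fails (CHECK on room)

The value '' for room violates CHECK (room <> '').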